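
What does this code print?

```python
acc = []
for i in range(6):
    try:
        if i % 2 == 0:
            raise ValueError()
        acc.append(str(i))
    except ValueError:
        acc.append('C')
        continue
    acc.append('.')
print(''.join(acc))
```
C1.C3.C5.

continue in except skips rest of loop body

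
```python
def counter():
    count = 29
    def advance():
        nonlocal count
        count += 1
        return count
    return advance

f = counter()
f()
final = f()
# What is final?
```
31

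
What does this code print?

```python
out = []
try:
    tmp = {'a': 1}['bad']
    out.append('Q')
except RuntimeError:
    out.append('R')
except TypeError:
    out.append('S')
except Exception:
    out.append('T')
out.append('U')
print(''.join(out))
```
TU

KeyError not specifically caught, falls to Exception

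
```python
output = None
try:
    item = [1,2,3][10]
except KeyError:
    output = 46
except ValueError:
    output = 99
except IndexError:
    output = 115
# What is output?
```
115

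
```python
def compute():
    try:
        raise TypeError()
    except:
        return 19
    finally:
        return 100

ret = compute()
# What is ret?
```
100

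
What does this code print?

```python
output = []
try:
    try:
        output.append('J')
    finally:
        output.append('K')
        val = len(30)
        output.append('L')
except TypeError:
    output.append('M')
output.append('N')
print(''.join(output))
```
JKMN

Exception in inner finally caught by outer except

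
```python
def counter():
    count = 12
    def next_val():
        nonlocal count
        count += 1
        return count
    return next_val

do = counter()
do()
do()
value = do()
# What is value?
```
15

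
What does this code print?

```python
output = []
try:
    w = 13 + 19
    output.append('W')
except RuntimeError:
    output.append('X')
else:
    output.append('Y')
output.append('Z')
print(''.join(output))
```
WYZ

else block runs when no exception occurs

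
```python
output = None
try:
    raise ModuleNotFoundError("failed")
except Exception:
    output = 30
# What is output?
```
30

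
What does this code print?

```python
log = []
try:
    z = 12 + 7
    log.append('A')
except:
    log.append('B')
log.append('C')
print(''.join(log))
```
AC

No exception, try block completes normally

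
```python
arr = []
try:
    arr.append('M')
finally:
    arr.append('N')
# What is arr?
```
['M', 'N']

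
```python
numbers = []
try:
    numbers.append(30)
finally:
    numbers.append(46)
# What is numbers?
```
[30, 46]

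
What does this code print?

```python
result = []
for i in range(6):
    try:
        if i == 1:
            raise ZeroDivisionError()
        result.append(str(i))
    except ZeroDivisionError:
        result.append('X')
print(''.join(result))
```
0X2345

Exception on i=1 caught, loop continues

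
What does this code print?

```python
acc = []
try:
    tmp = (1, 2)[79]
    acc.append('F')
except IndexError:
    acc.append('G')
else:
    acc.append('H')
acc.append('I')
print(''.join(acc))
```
GI

else block skipped when exception is caught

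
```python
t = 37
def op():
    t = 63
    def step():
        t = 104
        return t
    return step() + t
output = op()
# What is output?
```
167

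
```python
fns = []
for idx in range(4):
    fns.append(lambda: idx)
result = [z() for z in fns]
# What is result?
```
[3, 3, 3, 3]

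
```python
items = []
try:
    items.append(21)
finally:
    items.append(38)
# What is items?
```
[21, 38]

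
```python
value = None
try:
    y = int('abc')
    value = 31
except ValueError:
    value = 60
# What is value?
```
60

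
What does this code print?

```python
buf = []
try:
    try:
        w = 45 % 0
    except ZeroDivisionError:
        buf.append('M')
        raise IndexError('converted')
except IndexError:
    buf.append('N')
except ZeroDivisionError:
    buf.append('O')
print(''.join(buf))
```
MN

New IndexError raised, caught by outer IndexError handler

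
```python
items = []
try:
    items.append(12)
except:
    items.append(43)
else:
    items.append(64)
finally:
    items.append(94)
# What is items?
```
[12, 64, 94]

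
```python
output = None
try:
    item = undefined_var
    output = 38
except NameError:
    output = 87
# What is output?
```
87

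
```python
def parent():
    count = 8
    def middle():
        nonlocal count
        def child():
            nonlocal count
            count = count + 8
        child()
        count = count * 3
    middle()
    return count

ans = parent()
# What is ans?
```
48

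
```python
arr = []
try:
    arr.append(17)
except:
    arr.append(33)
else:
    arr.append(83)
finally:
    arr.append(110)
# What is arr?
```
[17, 83, 110]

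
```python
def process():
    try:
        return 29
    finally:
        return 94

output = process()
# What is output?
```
94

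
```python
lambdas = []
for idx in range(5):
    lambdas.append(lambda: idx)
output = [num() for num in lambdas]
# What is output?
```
[4, 4, 4, 4, 4]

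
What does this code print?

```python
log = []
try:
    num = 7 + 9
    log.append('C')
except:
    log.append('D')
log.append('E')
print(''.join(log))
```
CE

No exception, try block completes normally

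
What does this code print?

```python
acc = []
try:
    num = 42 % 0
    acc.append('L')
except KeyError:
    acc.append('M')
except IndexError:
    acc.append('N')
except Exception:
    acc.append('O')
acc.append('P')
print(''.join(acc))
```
OP

ZeroDivisionError not specifically caught, falls to Exception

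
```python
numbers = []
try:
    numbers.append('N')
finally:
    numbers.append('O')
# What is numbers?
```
['N', 'O']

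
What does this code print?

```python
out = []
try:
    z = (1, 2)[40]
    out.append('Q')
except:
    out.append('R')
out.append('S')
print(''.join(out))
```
RS

Exception raised in try, caught by bare except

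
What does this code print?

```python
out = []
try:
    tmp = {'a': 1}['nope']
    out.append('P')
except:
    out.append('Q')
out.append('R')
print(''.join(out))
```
QR

Exception raised in try, caught by bare except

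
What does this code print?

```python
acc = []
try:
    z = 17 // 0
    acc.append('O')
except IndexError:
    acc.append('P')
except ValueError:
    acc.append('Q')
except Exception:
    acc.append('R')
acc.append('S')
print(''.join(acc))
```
RS

ZeroDivisionError not specifically caught, falls to Exception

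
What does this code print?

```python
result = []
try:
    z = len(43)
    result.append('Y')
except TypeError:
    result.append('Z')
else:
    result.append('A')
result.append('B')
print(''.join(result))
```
ZB

else block skipped when exception is caught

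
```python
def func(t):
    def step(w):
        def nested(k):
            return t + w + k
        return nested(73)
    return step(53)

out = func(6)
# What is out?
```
132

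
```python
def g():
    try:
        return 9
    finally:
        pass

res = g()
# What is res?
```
9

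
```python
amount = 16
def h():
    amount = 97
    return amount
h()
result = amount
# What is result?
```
16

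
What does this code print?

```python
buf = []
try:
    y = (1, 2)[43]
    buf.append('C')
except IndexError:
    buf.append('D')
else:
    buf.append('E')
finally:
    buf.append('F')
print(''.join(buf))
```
DF

Exception: except runs, else skipped, finally runs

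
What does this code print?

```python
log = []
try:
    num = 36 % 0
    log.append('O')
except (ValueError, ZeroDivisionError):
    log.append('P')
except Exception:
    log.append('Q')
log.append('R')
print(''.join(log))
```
PR

ZeroDivisionError matches tuple containing it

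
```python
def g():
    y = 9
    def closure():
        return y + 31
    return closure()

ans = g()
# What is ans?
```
40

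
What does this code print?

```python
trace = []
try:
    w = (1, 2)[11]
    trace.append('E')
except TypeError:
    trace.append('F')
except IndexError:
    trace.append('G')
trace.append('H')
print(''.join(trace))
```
GH

IndexError is caught by its specific handler, not TypeError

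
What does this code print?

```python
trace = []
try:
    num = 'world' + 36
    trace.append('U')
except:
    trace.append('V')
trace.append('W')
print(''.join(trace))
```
VW

Exception raised in try, caught by bare except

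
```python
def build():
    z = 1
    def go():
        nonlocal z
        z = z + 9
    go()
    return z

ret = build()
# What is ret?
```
10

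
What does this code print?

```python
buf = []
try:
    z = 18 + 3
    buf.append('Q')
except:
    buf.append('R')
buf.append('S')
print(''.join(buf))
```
QS

No exception, try block completes normally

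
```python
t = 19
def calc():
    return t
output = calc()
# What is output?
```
19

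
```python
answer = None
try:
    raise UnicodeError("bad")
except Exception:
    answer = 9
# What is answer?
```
9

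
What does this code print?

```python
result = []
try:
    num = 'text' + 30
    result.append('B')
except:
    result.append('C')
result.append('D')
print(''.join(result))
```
CD

Exception raised in try, caught by bare except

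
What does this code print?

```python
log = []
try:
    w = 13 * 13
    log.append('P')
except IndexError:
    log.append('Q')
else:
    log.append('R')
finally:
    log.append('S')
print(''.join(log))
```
PRS

else runs before finally when no exception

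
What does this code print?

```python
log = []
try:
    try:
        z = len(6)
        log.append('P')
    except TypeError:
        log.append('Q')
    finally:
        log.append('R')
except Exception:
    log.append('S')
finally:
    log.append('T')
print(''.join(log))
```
QRT

Both finally blocks run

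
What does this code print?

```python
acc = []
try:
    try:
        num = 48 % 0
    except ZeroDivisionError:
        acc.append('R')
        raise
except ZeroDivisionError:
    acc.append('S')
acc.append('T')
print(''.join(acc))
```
RST

raise without argument re-raises current exception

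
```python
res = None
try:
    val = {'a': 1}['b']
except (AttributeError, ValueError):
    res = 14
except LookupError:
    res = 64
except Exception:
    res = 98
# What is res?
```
64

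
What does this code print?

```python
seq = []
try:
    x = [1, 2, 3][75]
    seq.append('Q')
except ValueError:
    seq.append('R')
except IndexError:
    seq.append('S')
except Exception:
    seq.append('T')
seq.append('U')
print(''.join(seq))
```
SU

IndexError matches before generic Exception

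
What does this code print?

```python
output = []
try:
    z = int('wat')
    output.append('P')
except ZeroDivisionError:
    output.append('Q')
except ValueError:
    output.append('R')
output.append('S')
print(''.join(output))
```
RS

ValueError is caught by its specific handler, not ZeroDivisionError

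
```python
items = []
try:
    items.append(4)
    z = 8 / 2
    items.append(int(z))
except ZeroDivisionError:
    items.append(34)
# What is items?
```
[4, 4]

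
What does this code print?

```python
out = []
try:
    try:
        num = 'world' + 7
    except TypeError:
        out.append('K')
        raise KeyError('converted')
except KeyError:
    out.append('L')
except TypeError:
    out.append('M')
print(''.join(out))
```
KL

New KeyError raised, caught by outer KeyError handler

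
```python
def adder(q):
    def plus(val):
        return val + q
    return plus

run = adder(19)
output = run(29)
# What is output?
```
48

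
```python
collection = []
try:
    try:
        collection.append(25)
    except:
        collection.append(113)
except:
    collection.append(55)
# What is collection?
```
[25]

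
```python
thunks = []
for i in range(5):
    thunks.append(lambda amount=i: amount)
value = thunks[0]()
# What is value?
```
0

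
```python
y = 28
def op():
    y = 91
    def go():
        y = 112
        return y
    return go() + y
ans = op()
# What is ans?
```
203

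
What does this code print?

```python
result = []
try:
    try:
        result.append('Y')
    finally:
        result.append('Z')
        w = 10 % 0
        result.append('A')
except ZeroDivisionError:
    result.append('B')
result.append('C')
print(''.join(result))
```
YZBC

Exception in inner finally caught by outer except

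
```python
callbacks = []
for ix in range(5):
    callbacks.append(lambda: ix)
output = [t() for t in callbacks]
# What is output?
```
[4, 4, 4, 4, 4]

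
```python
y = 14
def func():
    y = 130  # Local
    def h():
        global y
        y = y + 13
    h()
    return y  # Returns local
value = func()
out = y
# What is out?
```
27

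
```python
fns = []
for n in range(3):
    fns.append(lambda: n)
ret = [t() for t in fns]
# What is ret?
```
[2, 2, 2]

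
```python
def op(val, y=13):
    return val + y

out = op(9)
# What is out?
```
22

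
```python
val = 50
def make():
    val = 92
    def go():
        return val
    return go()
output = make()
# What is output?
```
92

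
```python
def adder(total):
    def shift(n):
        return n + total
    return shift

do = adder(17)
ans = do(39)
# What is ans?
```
56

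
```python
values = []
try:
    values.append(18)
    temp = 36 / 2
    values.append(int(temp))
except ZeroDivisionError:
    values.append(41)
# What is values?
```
[18, 18]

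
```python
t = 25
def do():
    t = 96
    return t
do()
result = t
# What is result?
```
25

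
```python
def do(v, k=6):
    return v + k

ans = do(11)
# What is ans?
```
17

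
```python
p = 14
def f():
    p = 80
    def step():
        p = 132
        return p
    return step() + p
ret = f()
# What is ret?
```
212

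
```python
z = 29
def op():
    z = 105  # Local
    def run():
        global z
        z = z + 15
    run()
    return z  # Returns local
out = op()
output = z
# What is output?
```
44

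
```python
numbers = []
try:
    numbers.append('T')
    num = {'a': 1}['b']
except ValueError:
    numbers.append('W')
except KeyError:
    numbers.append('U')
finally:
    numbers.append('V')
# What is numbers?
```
['T', 'U', 'V']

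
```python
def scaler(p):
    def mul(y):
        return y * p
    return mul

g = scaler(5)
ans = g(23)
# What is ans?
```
115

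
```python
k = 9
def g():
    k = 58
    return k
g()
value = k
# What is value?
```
9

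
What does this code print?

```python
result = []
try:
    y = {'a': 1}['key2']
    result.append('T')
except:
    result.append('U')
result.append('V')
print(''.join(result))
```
UV

Exception raised in try, caught by bare except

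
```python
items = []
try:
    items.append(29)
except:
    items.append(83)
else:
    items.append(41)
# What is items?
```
[29, 41]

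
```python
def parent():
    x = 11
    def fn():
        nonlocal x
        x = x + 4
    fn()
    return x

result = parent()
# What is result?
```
15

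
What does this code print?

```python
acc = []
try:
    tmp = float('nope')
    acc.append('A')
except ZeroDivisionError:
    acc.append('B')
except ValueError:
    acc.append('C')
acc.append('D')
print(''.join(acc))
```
CD

ValueError is caught by its specific handler, not ZeroDivisionError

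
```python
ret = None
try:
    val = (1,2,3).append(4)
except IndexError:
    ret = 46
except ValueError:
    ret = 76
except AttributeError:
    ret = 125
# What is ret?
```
125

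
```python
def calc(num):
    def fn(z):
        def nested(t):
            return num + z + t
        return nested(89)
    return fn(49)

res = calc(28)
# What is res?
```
166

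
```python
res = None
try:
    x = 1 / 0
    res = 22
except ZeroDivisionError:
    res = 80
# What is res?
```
80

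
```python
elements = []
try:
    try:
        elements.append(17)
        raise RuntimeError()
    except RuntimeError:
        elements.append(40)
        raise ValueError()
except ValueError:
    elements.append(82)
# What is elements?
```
[17, 40, 82]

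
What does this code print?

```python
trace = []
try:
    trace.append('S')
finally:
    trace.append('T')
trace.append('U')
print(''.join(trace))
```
STU

try/finally without except, no exception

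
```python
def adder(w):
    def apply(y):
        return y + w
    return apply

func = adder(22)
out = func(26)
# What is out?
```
48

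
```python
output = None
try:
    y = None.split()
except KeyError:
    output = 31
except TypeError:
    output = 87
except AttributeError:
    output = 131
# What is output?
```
131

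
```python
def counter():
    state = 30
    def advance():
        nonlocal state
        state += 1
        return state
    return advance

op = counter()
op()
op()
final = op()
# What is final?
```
33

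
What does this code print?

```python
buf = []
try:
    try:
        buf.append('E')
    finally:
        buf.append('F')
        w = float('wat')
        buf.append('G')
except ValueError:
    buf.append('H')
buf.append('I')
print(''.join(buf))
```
EFHI

Exception in inner finally caught by outer except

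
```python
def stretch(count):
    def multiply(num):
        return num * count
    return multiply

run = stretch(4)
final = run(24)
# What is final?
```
96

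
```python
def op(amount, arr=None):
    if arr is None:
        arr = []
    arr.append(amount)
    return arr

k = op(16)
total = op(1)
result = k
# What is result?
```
[16]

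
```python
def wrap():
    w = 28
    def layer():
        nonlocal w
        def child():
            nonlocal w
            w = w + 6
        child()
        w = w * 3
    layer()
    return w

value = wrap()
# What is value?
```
102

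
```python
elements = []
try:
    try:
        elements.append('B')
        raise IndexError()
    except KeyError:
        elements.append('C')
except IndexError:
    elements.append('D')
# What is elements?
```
['B', 'D']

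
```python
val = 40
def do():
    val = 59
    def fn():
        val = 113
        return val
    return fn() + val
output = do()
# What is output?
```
172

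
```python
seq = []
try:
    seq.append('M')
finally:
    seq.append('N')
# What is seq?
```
['M', 'N']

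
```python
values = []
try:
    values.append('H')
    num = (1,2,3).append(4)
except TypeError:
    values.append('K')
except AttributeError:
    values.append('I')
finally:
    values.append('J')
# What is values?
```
['H', 'I', 'J']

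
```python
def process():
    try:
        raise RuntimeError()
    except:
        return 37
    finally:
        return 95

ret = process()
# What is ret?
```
95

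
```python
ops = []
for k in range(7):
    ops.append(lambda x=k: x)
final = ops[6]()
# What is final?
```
6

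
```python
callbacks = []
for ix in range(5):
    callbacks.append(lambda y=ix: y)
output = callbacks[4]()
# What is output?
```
4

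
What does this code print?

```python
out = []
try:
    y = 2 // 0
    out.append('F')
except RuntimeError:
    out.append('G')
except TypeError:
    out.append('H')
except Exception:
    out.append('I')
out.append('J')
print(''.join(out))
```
IJ

ZeroDivisionError not specifically caught, falls to Exception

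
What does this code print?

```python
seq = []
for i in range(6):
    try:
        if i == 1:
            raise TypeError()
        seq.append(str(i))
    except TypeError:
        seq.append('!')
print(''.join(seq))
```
0!2345

Exception on i=1 caught, loop continues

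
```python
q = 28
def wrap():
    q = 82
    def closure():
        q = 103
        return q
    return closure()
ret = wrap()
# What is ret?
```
103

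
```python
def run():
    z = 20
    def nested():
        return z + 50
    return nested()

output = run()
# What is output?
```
70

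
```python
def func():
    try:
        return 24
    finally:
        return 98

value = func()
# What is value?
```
98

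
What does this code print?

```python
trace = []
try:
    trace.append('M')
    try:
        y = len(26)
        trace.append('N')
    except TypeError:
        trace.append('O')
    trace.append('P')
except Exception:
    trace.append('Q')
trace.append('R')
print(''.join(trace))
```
MOPR

Inner exception caught by inner handler, outer continues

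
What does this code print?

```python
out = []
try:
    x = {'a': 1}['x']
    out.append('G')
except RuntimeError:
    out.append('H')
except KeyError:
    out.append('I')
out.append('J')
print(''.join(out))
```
IJ

KeyError is caught by its specific handler, not RuntimeError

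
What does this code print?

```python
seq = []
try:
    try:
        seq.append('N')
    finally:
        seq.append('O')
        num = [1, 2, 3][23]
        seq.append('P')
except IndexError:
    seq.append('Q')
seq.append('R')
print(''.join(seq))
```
NOQR

Exception in inner finally caught by outer except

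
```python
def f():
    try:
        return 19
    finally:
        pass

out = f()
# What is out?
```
19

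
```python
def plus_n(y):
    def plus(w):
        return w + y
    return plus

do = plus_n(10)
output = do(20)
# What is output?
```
30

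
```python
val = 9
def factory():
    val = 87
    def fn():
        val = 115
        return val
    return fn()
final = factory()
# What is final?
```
115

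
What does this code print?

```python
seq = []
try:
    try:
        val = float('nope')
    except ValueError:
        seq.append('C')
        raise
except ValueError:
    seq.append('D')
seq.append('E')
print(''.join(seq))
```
CDE

raise without argument re-raises current exception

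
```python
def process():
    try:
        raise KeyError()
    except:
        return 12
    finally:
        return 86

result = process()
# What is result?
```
86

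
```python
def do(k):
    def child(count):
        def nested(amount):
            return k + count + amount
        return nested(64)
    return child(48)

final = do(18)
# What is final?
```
130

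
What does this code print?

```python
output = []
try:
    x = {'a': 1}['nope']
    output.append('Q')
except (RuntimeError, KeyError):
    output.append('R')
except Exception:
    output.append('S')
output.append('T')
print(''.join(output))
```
RT

KeyError matches tuple containing it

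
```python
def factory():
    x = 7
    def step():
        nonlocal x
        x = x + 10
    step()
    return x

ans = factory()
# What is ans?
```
17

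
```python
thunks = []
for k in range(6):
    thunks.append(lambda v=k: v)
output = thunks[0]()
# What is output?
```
0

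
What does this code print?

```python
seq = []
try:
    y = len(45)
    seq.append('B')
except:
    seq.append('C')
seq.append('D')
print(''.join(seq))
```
CD

Exception raised in try, caught by bare except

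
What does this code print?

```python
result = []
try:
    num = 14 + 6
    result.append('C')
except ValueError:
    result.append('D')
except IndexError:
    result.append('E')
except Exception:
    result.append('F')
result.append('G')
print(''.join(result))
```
CG

No exception, try block completes normally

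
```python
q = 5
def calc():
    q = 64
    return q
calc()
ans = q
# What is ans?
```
5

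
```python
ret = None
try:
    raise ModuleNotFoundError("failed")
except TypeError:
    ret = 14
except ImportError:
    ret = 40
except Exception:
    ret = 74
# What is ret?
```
40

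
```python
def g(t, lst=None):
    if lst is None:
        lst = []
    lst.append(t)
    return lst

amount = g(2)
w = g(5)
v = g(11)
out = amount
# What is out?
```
[2]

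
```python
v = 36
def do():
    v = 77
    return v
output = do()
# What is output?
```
77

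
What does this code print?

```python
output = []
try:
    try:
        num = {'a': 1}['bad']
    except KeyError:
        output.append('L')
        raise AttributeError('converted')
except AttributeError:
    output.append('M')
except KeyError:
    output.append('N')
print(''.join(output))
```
LM

New AttributeError raised, caught by outer AttributeError handler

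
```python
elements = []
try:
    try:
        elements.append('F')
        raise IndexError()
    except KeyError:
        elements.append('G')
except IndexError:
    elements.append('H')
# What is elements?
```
['F', 'H']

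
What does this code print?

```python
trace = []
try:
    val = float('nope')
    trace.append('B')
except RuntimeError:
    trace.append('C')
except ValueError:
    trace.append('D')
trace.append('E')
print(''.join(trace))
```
DE

ValueError is caught by its specific handler, not RuntimeError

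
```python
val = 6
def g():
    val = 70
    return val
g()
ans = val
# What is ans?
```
6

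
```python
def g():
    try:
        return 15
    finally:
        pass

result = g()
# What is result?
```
15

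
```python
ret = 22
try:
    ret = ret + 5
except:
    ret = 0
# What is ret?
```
27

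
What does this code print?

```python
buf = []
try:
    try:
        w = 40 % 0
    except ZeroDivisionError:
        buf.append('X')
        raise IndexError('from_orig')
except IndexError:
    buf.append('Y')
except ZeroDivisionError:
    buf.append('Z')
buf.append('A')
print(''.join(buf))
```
XYA

IndexError raised and caught, original ZeroDivisionError not re-raised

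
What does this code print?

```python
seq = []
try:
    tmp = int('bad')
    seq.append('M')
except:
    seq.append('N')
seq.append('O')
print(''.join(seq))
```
NO

Exception raised in try, caught by bare except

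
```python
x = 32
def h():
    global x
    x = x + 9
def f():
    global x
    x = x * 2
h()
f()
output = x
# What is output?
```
82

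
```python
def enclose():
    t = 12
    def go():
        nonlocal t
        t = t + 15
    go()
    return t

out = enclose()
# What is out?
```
27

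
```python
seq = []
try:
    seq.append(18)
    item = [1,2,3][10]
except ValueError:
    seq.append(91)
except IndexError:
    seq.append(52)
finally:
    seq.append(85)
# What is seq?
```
[18, 52, 85]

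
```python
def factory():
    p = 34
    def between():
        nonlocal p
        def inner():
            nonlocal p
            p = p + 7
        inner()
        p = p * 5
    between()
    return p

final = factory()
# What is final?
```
205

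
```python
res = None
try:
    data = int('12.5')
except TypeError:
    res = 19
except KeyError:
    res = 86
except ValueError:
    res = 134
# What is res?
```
134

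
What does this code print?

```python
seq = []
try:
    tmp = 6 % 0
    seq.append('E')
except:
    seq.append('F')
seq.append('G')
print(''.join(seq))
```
FG

Exception raised in try, caught by bare except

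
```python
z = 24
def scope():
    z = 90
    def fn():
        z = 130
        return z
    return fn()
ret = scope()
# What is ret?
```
130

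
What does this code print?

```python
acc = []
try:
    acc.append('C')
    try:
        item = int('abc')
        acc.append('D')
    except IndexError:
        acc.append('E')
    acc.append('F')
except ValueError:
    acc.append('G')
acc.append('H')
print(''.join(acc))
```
CGH

Inner handler doesn't match, propagates to outer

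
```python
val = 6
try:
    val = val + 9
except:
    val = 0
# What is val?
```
15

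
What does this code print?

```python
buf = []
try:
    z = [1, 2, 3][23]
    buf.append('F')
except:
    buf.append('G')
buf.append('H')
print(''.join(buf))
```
GH

Exception raised in try, caught by bare except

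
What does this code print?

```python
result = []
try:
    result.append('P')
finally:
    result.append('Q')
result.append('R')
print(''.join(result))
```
PQR

try/finally without except, no exception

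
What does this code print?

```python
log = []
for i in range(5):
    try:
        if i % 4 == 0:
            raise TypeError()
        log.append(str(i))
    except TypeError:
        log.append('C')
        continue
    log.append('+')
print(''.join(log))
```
C1+2+3+C

continue in except skips rest of loop body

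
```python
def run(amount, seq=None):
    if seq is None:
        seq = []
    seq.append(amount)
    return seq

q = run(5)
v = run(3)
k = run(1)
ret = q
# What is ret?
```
[5]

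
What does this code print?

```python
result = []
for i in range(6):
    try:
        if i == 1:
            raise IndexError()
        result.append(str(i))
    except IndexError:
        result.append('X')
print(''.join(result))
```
0X2345

Exception on i=1 caught, loop continues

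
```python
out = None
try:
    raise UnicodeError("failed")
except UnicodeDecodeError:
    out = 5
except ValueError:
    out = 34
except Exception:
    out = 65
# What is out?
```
34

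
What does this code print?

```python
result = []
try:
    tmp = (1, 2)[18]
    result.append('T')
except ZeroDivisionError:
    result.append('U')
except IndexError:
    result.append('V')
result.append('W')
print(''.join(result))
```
VW

IndexError is caught by its specific handler, not ZeroDivisionError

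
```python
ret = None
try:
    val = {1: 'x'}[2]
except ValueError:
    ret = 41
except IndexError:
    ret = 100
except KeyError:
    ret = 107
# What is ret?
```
107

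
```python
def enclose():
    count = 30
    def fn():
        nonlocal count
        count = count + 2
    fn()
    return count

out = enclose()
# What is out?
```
32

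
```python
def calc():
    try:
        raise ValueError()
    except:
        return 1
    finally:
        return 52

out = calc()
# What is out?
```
52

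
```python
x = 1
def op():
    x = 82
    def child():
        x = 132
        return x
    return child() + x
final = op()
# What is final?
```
214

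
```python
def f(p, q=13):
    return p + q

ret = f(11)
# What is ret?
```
24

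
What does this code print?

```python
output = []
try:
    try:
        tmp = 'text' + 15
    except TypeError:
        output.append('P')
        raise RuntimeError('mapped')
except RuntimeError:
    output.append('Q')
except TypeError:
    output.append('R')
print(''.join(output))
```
PQ

New RuntimeError raised, caught by outer RuntimeError handler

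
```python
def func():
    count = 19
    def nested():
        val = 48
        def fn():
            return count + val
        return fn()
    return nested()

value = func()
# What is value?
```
67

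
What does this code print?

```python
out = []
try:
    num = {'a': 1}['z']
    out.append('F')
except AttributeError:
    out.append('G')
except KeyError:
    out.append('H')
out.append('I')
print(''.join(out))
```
HI

KeyError is caught by its specific handler, not AttributeError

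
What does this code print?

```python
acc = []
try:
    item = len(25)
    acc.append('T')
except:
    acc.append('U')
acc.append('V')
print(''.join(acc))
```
UV

Exception raised in try, caught by bare except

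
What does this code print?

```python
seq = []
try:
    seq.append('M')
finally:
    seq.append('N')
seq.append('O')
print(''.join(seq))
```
MNO

try/finally without except, no exception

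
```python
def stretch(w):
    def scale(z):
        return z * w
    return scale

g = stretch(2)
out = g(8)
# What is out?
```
16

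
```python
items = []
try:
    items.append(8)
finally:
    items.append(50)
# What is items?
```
[8, 50]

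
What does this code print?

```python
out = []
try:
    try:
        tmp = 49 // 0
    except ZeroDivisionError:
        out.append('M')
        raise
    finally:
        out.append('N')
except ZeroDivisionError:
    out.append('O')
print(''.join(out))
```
MNO

finally runs before re-raised exception propagates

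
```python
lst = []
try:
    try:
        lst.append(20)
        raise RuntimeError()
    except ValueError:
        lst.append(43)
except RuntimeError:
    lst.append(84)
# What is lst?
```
[20, 84]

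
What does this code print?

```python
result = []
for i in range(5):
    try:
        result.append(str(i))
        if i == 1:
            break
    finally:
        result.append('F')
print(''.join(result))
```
0F1F

finally runs even when breaking out of loop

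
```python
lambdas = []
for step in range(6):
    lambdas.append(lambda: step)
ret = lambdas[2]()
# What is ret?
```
5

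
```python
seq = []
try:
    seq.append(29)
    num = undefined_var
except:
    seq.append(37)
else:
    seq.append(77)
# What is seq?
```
[29, 37]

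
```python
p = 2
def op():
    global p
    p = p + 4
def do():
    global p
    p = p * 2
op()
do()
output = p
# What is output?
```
12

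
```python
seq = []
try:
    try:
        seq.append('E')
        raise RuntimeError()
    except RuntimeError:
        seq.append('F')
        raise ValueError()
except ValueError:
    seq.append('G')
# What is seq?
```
['E', 'F', 'G']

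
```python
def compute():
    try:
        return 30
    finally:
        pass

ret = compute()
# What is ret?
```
30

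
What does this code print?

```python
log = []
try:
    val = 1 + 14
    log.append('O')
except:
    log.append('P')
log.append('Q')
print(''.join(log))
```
OQ

No exception, try block completes normally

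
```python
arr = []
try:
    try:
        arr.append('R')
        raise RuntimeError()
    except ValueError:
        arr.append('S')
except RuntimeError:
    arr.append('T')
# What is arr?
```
['R', 'T']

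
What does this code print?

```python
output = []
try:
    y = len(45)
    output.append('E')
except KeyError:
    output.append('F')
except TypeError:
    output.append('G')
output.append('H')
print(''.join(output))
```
GH

TypeError is caught by its specific handler, not KeyError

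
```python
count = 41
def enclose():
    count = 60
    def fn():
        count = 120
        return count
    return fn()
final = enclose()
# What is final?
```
120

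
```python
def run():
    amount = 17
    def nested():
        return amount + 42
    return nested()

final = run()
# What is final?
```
59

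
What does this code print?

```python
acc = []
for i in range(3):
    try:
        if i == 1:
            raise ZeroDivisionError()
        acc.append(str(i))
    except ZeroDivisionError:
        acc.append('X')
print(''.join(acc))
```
0X2

Exception on i=1 caught, loop continues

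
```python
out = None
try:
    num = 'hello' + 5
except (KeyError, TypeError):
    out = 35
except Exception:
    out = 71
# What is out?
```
35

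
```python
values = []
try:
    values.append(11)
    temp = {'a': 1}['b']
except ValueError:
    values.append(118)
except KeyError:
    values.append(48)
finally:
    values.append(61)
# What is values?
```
[11, 48, 61]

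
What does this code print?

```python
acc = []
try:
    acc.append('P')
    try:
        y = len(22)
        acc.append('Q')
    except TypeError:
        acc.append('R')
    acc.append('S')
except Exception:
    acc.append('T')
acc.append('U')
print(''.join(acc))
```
PRSU

Inner exception caught by inner handler, outer continues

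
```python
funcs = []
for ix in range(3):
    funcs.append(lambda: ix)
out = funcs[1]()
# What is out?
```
2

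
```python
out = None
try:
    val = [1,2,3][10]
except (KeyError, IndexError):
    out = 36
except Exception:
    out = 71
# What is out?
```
36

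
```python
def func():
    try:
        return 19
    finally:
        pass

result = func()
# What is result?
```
19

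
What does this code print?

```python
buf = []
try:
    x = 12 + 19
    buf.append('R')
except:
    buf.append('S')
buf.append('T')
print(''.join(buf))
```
RT

No exception, try block completes normally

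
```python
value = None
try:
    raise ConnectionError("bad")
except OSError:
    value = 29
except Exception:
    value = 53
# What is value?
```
29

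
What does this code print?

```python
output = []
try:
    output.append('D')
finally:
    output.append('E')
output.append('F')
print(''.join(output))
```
DEF

try/finally without except, no exception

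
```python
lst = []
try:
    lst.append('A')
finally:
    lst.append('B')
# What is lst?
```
['A', 'B']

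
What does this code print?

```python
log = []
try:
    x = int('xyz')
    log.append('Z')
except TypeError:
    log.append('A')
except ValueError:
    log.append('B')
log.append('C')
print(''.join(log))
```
BC

ValueError is caught by its specific handler, not TypeError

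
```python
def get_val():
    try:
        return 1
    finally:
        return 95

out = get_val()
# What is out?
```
95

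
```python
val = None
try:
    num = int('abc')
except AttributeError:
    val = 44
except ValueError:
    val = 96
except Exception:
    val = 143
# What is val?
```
96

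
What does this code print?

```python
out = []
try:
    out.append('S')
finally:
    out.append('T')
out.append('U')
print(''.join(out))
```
STU

try/finally without except, no exception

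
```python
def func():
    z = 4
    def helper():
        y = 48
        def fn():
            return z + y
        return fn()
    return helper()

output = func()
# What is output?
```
52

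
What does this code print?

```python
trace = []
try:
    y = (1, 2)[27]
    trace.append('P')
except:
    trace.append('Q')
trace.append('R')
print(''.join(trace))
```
QR

Exception raised in try, caught by bare except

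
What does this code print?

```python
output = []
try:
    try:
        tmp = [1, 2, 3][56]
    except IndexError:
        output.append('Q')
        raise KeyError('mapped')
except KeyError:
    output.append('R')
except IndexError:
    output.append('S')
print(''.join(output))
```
QR

New KeyError raised, caught by outer KeyError handler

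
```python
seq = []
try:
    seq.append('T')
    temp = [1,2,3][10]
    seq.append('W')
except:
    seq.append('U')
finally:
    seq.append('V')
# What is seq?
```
['T', 'U', 'V']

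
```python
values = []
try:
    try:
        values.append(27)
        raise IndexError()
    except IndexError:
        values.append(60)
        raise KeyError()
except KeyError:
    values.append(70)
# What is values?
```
[27, 60, 70]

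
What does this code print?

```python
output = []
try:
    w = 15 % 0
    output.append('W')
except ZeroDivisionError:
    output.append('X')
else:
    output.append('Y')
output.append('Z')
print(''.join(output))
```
XZ

else block skipped when exception is caught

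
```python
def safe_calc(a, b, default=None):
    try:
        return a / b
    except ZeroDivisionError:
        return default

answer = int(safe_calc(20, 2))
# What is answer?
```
10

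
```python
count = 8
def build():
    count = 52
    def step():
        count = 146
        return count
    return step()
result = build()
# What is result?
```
146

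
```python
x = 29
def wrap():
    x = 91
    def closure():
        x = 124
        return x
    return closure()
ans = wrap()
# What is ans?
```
124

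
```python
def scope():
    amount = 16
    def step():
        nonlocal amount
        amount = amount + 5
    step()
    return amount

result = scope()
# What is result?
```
21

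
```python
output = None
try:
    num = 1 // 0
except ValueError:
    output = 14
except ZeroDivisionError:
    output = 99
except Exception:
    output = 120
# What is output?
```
99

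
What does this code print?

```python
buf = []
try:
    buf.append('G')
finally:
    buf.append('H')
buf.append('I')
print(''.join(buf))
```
GHI

try/finally without except, no exception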